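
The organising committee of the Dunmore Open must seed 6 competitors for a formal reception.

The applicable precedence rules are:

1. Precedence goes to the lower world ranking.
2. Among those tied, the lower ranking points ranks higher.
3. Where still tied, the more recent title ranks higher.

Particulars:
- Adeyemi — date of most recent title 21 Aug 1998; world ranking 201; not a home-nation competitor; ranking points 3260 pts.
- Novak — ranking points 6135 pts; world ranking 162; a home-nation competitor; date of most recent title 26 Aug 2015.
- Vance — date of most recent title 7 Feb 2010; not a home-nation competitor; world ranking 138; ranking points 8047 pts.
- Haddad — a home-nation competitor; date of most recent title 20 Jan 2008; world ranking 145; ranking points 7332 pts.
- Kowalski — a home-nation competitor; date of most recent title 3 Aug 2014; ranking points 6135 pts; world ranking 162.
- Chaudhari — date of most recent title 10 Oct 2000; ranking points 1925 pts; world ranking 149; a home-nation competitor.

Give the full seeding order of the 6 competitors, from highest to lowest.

By world ranking (lower first): Vance (138); then Haddad (145); then Chaudhari (149); then Novak and Kowalski (both 162); then Adeyemi (201).
Novak and Kowalski both have ranking points 6135 pts, so the next rule applies.
Among Novak and Kowalski, by date of most recent title (later first): Novak (26 Aug 2015) before Kowalski (3 Aug 2014).
Full order: Vance, Haddad, Chaudhari, Novak, Kowalski, Adeyemi.

Vance, Haddad, Chaudhari, Novak, Kowalski, Adeyemi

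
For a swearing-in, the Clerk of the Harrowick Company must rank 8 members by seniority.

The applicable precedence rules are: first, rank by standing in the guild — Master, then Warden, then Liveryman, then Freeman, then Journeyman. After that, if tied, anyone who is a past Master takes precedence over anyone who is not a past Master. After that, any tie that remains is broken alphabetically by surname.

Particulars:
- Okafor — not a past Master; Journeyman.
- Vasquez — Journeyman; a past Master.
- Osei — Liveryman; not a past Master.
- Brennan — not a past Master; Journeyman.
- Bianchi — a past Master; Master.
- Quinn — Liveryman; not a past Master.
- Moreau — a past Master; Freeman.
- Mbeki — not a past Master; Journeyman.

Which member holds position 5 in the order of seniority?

Vasquez

By standing in the guild: Bianchi (Master); then Osei and Quinn (Liveryman); then Moreau (Freeman); then Vasquez, Brennan, Mbeki and Okafor (Journeyman).
Osei and Quinn are each not a past Master, so the next rule applies.
Among Osei and Quinn, alphabetically by surname: Osei before Quinn.
Among Vasquez, Brennan, Mbeki and Okafor, a past Master before not a past Master: Vasquez (a past Master) before Brennan, Mbeki and Okafor (not a past Master).
Among Brennan, Mbeki and Okafor, alphabetically by surname: Brennan before Mbeki before Okafor.
Order: Bianchi, Osei, Quinn, Moreau, Vasquez, Brennan, Mbeki, Okafor.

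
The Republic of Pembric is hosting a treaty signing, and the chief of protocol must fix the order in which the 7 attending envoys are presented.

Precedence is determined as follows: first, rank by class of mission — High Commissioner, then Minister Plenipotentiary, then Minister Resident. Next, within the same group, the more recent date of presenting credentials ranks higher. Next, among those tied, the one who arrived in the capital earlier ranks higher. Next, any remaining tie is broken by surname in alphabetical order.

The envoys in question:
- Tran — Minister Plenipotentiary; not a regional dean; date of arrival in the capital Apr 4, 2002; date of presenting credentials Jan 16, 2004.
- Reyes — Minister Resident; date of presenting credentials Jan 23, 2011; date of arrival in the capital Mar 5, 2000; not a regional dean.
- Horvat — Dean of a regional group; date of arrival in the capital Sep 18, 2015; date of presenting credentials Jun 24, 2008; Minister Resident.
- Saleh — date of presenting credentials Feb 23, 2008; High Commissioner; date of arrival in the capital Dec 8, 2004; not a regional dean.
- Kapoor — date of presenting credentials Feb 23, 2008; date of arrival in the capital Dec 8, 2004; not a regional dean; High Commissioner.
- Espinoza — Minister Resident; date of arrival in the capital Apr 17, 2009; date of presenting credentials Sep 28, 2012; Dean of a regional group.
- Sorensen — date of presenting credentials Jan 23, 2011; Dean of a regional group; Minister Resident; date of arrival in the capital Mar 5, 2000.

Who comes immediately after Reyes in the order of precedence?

Sorensen

By class of mission: Kapoor and Saleh (High Commissioner); then Tran (Minister Plenipotentiary); then Espinoza, Reyes, Sorensen and Horvat (Minister Resident).
Kapoor and Saleh both have date of presenting credentials Feb 23, 2008, so the next rule applies.
Kapoor and Saleh both have date of arrival in the capital Dec 8, 2004, so the next rule applies.
Among Kapoor and Saleh, alphabetically by surname: Kapoor before Saleh.
Among Espinoza, Reyes, Sorensen and Horvat, by date of presenting credentials (later first): Espinoza (Sep 28, 2012) before Reyes and Sorensen (Jan 23, 2011) before Horvat (Jun 24, 2008).
Reyes and Sorensen both have date of arrival in the capital Mar 5, 2000, so the next rule applies.
Among Reyes and Sorensen, alphabetically by surname: Reyes before Sorensen.
Order: Kapoor, Saleh, Tran, Espinoza, Reyes, Sorensen, Horvat.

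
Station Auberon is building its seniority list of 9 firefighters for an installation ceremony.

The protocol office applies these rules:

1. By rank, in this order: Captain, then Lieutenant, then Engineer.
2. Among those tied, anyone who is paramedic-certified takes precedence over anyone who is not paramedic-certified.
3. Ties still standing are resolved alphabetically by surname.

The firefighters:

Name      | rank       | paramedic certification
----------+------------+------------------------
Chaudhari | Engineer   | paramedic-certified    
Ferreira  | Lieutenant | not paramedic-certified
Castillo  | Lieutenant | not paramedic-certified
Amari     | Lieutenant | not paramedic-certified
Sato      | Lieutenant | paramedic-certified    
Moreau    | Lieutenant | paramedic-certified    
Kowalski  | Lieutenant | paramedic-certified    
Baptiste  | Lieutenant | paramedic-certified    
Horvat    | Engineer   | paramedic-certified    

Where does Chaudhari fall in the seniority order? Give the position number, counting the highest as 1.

By rank: Baptiste, Kowalski, Moreau, Sato, Amari, Castillo and Ferreira (Lieutenant); then Chaudhari and Horvat (Engineer).
Among Baptiste, Kowalski, Moreau, Sato, Amari, Castillo and Ferreira, paramedic-certified before not paramedic-certified: Baptiste, Kowalski, Moreau and Sato (paramedic-certified) before Amari, Castillo and Ferreira (not paramedic-certified).
Among Baptiste, Kowalski, Moreau and Sato, alphabetically by surname: Baptiste before Kowalski before Moreau before Sato.
Among Amari, Castillo and Ferreira, alphabetically by surname: Amari before Castillo before Ferreira.
Chaudhari and Horvat are each paramedic-certified, so the next rule applies.
Among Chaudhari and Horvat, alphabetically by surname: Chaudhari before Horvat.
Order: Baptiste, Kowalski, Moreau, Sato, Amari, Castillo, Ferreira, Chaudhari, Horvat. So position 8.

8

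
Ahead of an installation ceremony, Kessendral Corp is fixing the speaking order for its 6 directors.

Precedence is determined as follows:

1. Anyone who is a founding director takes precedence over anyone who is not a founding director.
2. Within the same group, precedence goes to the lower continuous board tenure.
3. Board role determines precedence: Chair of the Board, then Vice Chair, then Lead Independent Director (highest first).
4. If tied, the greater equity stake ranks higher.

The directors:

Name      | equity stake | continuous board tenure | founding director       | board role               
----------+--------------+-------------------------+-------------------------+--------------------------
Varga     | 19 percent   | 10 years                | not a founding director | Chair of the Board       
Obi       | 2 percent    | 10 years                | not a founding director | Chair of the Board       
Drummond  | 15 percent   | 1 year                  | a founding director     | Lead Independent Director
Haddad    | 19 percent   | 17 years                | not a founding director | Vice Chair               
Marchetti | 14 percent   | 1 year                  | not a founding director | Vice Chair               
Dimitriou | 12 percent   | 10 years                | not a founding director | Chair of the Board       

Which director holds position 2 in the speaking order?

By the first rule: Drummond (a founding director); then Marchetti, Varga, Dimitriou, Obi and Haddad (each not a founding director).
Among Marchetti, Varga, Dimitriou, Obi and Haddad, by continuous board tenure (lower first): Marchetti (1 year) before Varga, Dimitriou and Obi (10 years) before Haddad (17 years).
Varga, Dimitriou and Obi are each Chair of the Board, so the next rule applies.
Among Varga, Dimitriou and Obi, by equity stake (higher first): Varga (19 percent) before Dimitriou (12 percent) before Obi (2 percent).
Order: Drummond, Marchetti, Varga, Dimitriou, Obi, Haddad.

Marchetti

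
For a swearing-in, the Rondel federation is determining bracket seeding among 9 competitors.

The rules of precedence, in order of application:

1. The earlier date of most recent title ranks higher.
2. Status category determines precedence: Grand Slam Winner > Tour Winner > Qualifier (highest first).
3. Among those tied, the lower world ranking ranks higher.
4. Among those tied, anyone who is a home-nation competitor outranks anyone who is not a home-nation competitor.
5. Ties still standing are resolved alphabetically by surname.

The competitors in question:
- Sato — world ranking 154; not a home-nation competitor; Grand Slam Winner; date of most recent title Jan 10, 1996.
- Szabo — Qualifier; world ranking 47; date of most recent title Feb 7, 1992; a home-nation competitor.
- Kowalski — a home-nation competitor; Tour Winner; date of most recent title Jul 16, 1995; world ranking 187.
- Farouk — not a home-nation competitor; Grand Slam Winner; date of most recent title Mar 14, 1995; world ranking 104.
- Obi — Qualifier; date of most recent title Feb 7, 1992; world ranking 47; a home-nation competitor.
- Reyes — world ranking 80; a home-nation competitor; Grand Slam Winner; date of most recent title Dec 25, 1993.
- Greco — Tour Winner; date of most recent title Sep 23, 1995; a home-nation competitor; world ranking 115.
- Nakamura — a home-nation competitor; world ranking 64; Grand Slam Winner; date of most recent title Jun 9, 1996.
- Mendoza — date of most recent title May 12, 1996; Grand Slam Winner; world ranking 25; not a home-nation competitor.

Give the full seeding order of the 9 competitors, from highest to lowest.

By date of most recent title (earlier first): Obi and Szabo (both Feb 7, 1992); then Reyes (Dec 25, 1993); then Farouk (Mar 14, 1995); then Kowalski (Jul 16, 1995); then Greco (Sep 23, 1995); then Sato (Jan 10, 1996); then Mendoza (May 12, 1996); then Nakamura (Jun 9, 1996).
Obi and Szabo are each Qualifier, so the next rule applies.
Obi and Szabo both have world ranking 47, so the next rule applies.
Obi and Szabo are each a home-nation competitor, so the next rule applies.
Among Obi and Szabo, alphabetically by surname: Obi before Szabo.
Full order: Obi, Szabo, Reyes, Farouk, Kowalski, Greco, Sato, Mendoza, Nakamura.

Obi, Szabo, Reyes, Farouk, Kowalski, Greco, Sato, Mendoza, Nakamura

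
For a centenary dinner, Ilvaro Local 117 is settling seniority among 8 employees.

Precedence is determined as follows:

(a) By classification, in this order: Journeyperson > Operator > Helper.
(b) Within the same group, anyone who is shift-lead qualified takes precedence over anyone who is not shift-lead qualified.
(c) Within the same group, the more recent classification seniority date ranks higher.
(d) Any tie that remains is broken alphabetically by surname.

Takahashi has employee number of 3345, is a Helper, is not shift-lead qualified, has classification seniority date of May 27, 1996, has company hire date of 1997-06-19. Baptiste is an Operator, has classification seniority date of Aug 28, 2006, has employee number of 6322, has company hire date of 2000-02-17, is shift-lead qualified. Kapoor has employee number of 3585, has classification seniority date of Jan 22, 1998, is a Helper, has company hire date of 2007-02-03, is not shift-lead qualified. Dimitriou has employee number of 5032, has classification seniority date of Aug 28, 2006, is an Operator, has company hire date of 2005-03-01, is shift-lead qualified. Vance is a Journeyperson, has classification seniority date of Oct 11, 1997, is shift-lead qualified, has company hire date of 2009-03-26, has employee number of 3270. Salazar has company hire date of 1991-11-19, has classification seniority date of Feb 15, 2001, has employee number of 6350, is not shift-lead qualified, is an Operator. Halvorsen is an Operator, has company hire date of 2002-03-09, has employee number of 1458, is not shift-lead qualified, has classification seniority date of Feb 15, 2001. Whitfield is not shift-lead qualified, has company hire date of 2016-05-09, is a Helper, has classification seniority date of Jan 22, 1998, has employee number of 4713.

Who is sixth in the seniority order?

Kapoor

By classification: Vance (Journeyperson); then Baptiste, Dimitriou, Halvorsen and Salazar (Operator); then Kapoor, Whitfield and Takahashi (Helper).
Among Baptiste, Dimitriou, Halvorsen and Salazar, shift-lead qualified before not shift-lead qualified: Baptiste and Dimitriou (shift-lead qualified) before Halvorsen and Salazar (not shift-lead qualified).
Baptiste and Dimitriou both have classification seniority date Aug 28, 2006, so the next rule applies.
Among Baptiste and Dimitriou, alphabetically by surname: Baptiste before Dimitriou.
Halvorsen and Salazar both have classification seniority date Feb 15, 2001, so the next rule applies.
Among Halvorsen and Salazar, alphabetically by surname: Halvorsen before Salazar.
Kapoor, Whitfield and Takahashi are each not shift-lead qualified, so the next rule applies.
Among Kapoor, Whitfield and Takahashi, by classification seniority date (later first): Kapoor and Whitfield (Jan 22, 1998) before Takahashi (May 27, 1996).
Among Kapoor and Whitfield, alphabetically by surname: Kapoor before Whitfield.
Order: Vance, Baptiste, Dimitriou, Halvorsen, Salazar, Kapoor, Whitfield, Takahashi.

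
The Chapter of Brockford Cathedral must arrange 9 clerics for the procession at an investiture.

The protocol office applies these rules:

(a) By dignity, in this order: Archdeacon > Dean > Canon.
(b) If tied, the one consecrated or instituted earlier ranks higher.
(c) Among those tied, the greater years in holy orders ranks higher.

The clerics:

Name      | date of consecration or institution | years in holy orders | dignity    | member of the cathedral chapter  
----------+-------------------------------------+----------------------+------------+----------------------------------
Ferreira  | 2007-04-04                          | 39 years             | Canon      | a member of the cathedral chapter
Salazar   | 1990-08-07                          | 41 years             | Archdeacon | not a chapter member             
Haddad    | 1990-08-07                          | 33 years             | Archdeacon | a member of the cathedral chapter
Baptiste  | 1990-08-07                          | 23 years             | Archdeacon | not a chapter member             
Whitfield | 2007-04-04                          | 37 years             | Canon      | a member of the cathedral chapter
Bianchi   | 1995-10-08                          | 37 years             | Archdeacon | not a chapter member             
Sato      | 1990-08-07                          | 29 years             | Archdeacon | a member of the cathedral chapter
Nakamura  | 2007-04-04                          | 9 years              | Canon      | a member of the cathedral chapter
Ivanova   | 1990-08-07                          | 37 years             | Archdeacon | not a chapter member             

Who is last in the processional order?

Nakamura

By dignity: Salazar, Ivanova, Haddad, Sato, Baptiste and Bianchi (Archdeacon); then Ferreira, Whitfield and Nakamura (Canon).
Among Salazar, Ivanova, Haddad, Sato, Baptiste and Bianchi, by date of consecration or institution (earlier first): Salazar, Ivanova, Haddad, Sato and Baptiste (1990-08-07) before Bianchi (1995-10-08).
Among Salazar, Ivanova, Haddad, Sato and Baptiste, by years in holy orders (higher first): Salazar (41 years) before Ivanova (37 years) before Haddad (33 years) before Sato (29 years) before Baptiste (23 years).
Ferreira, Whitfield and Nakamura all have date of consecration or institution 2007-04-04, so the next rule applies.
Among Ferreira, Whitfield and Nakamura, by years in holy orders (higher first): Ferreira (39 years) before Whitfield (37 years) before Nakamura (9 years).
Order: Salazar, Ivanova, Haddad, Sato, Baptiste, Bianchi, Ferreira, Whitfield, Nakamura.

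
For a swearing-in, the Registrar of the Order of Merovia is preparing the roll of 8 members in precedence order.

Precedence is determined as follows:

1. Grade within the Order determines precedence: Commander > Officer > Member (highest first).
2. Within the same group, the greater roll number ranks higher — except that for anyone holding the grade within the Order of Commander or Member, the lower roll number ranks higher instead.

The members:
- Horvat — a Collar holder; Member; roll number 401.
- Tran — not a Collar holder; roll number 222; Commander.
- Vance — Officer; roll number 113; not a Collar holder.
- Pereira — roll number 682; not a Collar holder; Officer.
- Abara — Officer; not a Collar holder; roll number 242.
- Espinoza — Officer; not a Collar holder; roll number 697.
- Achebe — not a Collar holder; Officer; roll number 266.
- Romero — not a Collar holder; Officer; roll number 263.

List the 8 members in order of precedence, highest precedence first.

Tran, Espinoza, Pereira, Achebe, Romero, Abara, Vance, Horvat

By grade within the Order: Tran (Commander); then Espinoza, Pereira, Achebe, Romero, Abara and Vance (Officer); then Horvat (Member).
Among Espinoza, Pereira, Achebe, Romero, Abara and Vance, by roll number (higher first): Espinoza (697) before Pereira (682) before Achebe (266) before Romero (263) before Abara (242) before Vance (113).
Full order: Tran, Espinoza, Pereira, Achebe, Romero, Abara, Vance, Horvat.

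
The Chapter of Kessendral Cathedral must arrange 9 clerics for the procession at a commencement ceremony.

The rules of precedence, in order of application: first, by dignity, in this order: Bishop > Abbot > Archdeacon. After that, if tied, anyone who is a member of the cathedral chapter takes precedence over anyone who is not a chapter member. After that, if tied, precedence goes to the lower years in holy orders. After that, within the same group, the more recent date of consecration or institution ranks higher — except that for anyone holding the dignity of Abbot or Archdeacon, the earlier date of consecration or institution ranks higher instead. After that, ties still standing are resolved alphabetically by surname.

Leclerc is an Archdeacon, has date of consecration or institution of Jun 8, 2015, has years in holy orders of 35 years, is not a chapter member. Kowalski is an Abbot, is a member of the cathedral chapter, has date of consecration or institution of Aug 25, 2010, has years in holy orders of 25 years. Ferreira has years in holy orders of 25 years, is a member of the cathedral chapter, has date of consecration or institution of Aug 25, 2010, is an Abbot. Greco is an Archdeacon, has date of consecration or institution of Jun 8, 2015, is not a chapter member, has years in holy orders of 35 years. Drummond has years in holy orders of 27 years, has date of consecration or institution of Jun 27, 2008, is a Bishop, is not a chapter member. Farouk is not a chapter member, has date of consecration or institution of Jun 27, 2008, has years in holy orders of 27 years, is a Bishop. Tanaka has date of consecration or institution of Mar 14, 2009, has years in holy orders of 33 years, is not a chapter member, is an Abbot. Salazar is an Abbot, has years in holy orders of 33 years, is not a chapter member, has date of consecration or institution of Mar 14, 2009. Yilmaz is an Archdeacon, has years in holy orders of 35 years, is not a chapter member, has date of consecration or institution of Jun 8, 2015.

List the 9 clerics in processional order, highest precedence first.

By dignity: Drummond and Farouk (Bishop); then Ferreira, Kowalski, Salazar and Tanaka (Abbot); then Greco, Leclerc and Yilmaz (Archdeacon).
Drummond and Farouk are each not a chapter member, so the next rule applies.
Drummond and Farouk both have years in holy orders 27 years, so the next rule applies.
Drummond and Farouk both have date of consecration or institution Jun 27, 2008, so the next rule applies.
Among Drummond and Farouk, alphabetically by surname: Drummond before Farouk.
Among Ferreira, Kowalski, Salazar and Tanaka, a member of the cathedral chapter before not a chapter member: Ferreira and Kowalski (a member of the cathedral chapter) before Salazar and Tanaka (not a chapter member).
Ferreira and Kowalski both have years in holy orders 25 years, so the next rule applies.
Ferreira and Kowalski both have date of consecration or institution Aug 25, 2010, so the next rule applies.
Among Ferreira and Kowalski, alphabetically by surname: Ferreira before Kowalski.
Salazar and Tanaka both have years in holy orders 33 years, so the next rule applies.
Salazar and Tanaka both have date of consecration or institution Mar 14, 2009, so the next rule applies.
Among Salazar and Tanaka, alphabetically by surname: Salazar before Tanaka.
Greco, Leclerc and Yilmaz are each not a chapter member, so the next rule applies.
Greco, Leclerc and Yilmaz all have years in holy orders 35 years, so the next rule applies.
Greco, Leclerc and Yilmaz all have date of consecration or institution Jun 8, 2015, so the next rule applies.
Among Greco, Leclerc and Yilmaz, alphabetically by surname: Greco before Leclerc before Yilmaz.
Full order: Drummond, Farouk, Ferreira, Kowalski, Salazar, Tanaka, Greco, Leclerc, Yilmaz.

Drummond, Farouk, Ferreira, Kowalski, Salazar, Tanaka, Greco, Leclerc, Yilmaz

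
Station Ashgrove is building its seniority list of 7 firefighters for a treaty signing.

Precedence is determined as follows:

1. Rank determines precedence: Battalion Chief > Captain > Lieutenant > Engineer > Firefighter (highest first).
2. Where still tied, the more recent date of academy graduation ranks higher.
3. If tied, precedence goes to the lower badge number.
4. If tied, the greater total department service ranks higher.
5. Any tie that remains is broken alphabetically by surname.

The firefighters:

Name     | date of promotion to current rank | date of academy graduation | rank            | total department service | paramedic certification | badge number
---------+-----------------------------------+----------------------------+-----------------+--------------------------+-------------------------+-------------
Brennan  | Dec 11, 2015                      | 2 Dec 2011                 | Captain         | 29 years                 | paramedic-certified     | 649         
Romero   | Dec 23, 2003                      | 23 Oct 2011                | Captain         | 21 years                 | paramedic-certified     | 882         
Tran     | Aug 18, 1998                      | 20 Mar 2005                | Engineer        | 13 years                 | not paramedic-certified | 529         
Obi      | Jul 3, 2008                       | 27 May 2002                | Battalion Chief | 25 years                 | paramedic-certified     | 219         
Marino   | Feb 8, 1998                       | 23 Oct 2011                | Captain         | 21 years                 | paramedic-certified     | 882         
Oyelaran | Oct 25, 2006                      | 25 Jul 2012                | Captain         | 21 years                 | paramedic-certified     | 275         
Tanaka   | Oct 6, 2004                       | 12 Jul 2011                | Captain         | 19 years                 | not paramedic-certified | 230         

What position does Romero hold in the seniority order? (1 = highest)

5

By rank: Obi (Battalion Chief); then Oyelaran, Brennan, Marino, Romero and Tanaka (Captain); then Tran (Engineer).
Among Oyelaran, Brennan, Marino, Romero and Tanaka, by date of academy graduation (later first): Oyelaran (25 Jul 2012) before Brennan (2 Dec 2011) before Marino and Romero (23 Oct 2011) before Tanaka (12 Jul 2011).
Marino and Romero both have badge number 882, so the next rule applies.
Marino and Romero both have total department service 21 years, so the next rule applies.
Among Marino and Romero, alphabetically by surname: Marino before Romero.
Order: Obi, Oyelaran, Brennan, Marino, Romero, Tanaka, Tran. So position 5.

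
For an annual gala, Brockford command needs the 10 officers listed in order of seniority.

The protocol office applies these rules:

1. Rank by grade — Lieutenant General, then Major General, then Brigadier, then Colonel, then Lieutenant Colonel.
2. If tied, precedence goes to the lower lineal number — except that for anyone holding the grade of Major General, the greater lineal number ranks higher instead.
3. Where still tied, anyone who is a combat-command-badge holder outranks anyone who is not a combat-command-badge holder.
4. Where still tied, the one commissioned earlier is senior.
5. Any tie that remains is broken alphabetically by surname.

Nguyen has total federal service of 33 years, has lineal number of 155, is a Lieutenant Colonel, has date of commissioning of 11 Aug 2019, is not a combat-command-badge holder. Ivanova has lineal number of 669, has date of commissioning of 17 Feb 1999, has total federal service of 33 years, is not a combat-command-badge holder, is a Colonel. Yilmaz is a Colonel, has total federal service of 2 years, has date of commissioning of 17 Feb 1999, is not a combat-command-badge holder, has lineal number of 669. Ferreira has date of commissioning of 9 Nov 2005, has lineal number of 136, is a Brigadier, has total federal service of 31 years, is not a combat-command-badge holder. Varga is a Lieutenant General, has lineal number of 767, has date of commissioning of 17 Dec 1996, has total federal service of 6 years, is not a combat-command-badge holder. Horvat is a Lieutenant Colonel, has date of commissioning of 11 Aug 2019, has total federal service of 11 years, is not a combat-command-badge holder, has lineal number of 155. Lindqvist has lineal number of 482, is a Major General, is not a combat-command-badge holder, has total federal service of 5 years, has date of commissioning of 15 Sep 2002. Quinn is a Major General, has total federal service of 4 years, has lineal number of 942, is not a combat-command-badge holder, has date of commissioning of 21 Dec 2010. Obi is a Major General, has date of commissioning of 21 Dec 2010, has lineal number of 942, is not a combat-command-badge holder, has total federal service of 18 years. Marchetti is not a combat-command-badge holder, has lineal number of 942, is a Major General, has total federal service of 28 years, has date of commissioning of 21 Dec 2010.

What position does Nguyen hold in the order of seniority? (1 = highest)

10

By grade: Varga (Lieutenant General); then Marchetti, Obi, Quinn and Lindqvist (Major General); then Ferreira (Brigadier); then Ivanova and Yilmaz (Colonel); then Horvat and Nguyen (Lieutenant Colonel).
Among Marchetti, Obi, Quinn and Lindqvist, by lineal number (higher first) (reversed rule for this group): Marchetti, Obi and Quinn (942) before Lindqvist (482).
Marchetti, Obi and Quinn are each not a combat-command-badge holder, so the next rule applies.
Marchetti, Obi and Quinn all have date of commissioning 21 Dec 2010, so the next rule applies.
Among Marchetti, Obi and Quinn, alphabetically by surname: Marchetti before Obi before Quinn.
Ivanova and Yilmaz both have lineal number 669, so the next rule applies.
Ivanova and Yilmaz are each not a combat-command-badge holder, so the next rule applies.
Ivanova and Yilmaz both have date of commissioning 17 Feb 1999, so the next rule applies.
Among Ivanova and Yilmaz, alphabetically by surname: Ivanova before Yilmaz.
Horvat and Nguyen both have lineal number 155, so the next rule applies.
Horvat and Nguyen are each not a combat-command-badge holder, so the next rule applies.
Horvat and Nguyen both have date of commissioning 11 Aug 2019, so the next rule applies.
Among Horvat and Nguyen, alphabetically by surname: Horvat before Nguyen.
Order: Varga, Marchetti, Obi, Quinn, Lindqvist, Ferreira, Ivanova, Yilmaz, Horvat, Nguyen. So position 10.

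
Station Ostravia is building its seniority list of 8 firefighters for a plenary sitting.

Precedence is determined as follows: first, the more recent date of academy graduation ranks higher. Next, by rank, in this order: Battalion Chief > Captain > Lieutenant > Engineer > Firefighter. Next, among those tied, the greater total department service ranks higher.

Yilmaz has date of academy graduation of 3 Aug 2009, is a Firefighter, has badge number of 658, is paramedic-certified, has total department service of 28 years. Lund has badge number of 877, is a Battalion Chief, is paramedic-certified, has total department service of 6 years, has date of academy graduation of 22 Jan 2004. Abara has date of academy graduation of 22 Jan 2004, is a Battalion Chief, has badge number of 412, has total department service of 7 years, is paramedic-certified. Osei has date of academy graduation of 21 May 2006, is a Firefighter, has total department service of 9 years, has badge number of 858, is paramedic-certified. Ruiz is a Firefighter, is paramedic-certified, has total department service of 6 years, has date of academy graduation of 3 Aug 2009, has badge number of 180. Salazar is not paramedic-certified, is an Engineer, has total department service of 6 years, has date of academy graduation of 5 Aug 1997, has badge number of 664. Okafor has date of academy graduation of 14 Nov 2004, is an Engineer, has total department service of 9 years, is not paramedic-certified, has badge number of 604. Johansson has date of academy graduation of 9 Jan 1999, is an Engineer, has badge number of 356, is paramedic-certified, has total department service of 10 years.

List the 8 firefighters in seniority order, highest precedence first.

By date of academy graduation (later first): Yilmaz and Ruiz (both 3 Aug 2009); then Osei (21 May 2006); then Okafor (14 Nov 2004); then Abara and Lund (both 22 Jan 2004); then Johansson (9 Jan 1999); then Salazar (5 Aug 1997).
Yilmaz and Ruiz are each Firefighter, so the next rule applies.
Among Yilmaz and Ruiz, by total department service (higher first): Yilmaz (28 years) before Ruiz (6 years).
Abara and Lund are each Battalion Chief, so the next rule applies.
Among Abara and Lund, by total department service (higher first): Abara (7 years) before Lund (6 years).
Full order: Yilmaz, Ruiz, Osei, Okafor, Abara, Lund, Johansson, Salazar.

Yilmaz, Ruiz, Osei, Okafor, Abara, Lund, Johansson, Salazar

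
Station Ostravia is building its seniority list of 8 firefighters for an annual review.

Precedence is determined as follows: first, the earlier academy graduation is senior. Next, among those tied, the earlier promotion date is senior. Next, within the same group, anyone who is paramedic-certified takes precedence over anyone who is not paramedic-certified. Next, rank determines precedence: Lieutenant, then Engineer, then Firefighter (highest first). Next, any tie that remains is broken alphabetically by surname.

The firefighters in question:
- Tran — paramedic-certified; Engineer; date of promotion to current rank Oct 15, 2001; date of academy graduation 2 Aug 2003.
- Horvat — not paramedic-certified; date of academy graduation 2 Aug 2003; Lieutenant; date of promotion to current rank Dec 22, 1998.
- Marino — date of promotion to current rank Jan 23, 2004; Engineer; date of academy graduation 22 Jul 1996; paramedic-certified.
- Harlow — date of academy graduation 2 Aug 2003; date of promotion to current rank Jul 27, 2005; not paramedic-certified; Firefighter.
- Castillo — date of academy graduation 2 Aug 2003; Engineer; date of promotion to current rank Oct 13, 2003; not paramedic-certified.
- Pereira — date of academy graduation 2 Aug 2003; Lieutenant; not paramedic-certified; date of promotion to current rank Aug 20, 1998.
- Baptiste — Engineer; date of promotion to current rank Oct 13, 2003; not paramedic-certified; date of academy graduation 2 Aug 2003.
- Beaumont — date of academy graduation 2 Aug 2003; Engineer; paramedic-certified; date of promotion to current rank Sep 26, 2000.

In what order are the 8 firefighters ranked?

By date of academy graduation (earlier first): Marino (22 Jul 1996); then Pereira, Horvat, Beaumont, Tran, Baptiste, Castillo and Harlow (each 2 Aug 2003).
Among Pereira, Horvat, Beaumont, Tran, Baptiste, Castillo and Harlow, by date of promotion to current rank (earlier first): Pereira (Aug 20, 1998) before Horvat (Dec 22, 1998) before Beaumont (Sep 26, 2000) before Tran (Oct 15, 2001) before Baptiste and Castillo (Oct 13, 2003) before Harlow (Jul 27, 2005).
Baptiste and Castillo are each not paramedic-certified, so the next rule applies.
Baptiste and Castillo are each Engineer, so the next rule applies.
Among Baptiste and Castillo, alphabetically by surname: Baptiste before Castillo.
Full order: Marino, Pereira, Horvat, Beaumont, Tran, Baptiste, Castillo, Harlow.

Marino, Pereira, Horvat, Beaumont, Tran, Baptiste, Castillo, Harlow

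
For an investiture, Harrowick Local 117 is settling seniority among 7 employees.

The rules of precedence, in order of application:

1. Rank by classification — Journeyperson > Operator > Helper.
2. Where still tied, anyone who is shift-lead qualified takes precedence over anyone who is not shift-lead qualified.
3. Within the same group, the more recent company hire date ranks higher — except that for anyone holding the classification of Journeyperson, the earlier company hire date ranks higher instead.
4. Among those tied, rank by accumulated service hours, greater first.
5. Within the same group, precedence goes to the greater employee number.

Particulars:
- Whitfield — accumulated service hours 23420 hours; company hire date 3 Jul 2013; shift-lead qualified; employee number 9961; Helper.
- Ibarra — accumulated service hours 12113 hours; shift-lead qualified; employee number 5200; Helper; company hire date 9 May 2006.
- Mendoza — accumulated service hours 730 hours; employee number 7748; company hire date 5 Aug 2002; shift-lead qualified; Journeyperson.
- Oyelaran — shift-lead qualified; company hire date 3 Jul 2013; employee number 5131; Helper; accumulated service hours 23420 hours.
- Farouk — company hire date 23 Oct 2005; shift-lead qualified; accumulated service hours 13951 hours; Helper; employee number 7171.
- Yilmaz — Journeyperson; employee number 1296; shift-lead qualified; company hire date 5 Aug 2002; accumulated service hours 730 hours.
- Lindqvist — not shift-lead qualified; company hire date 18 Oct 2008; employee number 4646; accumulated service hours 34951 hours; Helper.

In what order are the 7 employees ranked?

Mendoza, Yilmaz, Whitfield, Oyelaran, Ibarra, Farouk, Lindqvist

By classification: Mendoza and Yilmaz (Journeyperson); then Whitfield, Oyelaran, Ibarra, Farouk and Lindqvist (Helper).
Mendoza and Yilmaz are each shift-lead qualified, so the next rule applies.
Mendoza and Yilmaz both have company hire date 5 Aug 2002, so the next rule applies.
Mendoza and Yilmaz both have accumulated service hours 730 hours, so the next rule applies.
Among Mendoza and Yilmaz, by employee number (higher first): Mendoza (7748) before Yilmaz (1296).
Among Whitfield, Oyelaran, Ibarra, Farouk and Lindqvist, shift-lead qualified before not shift-lead qualified: Whitfield, Oyelaran, Ibarra and Farouk (shift-lead qualified) before Lindqvist (not shift-lead qualified).
Among Whitfield, Oyelaran, Ibarra and Farouk, by company hire date (later first): Whitfield and Oyelaran (3 Jul 2013) before Ibarra (9 May 2006) before Farouk (23 Oct 2005).
Whitfield and Oyelaran both have accumulated service hours 23420 hours, so the next rule applies.
Among Whitfield and Oyelaran, by employee number (higher first): Whitfield (9961) before Oyelaran (5131).
Full order: Mendoza, Yilmaz, Whitfield, Oyelaran, Ibarra, Farouk, Lindqvist.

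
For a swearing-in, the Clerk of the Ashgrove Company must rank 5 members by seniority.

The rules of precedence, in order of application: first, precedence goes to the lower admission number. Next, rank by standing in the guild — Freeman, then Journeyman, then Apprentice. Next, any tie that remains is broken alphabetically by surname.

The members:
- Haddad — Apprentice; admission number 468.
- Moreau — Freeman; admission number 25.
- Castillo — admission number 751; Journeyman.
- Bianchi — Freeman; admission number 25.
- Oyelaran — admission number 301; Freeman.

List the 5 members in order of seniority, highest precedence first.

By admission number (lower first): Bianchi and Moreau (both 25); then Oyelaran (301); then Haddad (468); then Castillo (751).
Bianchi and Moreau are each Freeman, so the next rule applies.
Among Bianchi and Moreau, alphabetically by surname: Bianchi before Moreau.
Full order: Bianchi, Moreau, Oyelaran, Haddad, Castillo.

Bianchi, Moreau, Oyelaran, Haddad, Castillo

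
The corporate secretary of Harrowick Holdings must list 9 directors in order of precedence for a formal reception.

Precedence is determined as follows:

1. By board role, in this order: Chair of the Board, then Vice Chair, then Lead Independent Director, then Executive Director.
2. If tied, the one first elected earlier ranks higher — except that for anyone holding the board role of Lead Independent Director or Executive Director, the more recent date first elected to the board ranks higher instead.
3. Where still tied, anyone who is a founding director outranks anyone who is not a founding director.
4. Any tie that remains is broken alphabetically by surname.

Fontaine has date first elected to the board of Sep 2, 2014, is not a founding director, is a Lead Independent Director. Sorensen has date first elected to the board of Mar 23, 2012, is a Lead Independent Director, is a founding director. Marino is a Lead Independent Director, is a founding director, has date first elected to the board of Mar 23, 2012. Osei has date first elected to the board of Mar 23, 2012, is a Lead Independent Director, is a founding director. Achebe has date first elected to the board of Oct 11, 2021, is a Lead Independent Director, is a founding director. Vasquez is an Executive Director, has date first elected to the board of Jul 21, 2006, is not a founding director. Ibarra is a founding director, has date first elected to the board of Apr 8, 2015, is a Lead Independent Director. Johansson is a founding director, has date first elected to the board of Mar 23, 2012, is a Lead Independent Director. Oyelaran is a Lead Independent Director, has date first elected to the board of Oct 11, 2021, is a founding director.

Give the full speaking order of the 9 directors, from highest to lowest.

By board role: Achebe, Oyelaran, Ibarra, Fontaine, Johansson, Marino, Osei and Sorensen (Lead Independent Director); then Vasquez (Executive Director).
Among Achebe, Oyelaran, Ibarra, Fontaine, Johansson, Marino, Osei and Sorensen, by date first elected to the board (later first) (reversed rule for this group): Achebe and Oyelaran (Oct 11, 2021) before Ibarra (Apr 8, 2015) before Fontaine (Sep 2, 2014) before Johansson, Marino, Osei and Sorensen (Mar 23, 2012).
Achebe and Oyelaran are each a founding director, so the next rule applies.
Among Achebe and Oyelaran, alphabetically by surname: Achebe before Oyelaran.
Johansson, Marino, Osei and Sorensen are each a founding director, so the next rule applies.
Among Johansson, Marino, Osei and Sorensen, alphabetically by surname: Johansson before Marino before Osei before Sorensen.
Full order: Achebe, Oyelaran, Ibarra, Fontaine, Johansson, Marino, Osei, Sorensen, Vasquez.

Achebe, Oyelaran, Ibarra, Fontaine, Johansson, Marino, Osei, Sorensen, Vasquez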